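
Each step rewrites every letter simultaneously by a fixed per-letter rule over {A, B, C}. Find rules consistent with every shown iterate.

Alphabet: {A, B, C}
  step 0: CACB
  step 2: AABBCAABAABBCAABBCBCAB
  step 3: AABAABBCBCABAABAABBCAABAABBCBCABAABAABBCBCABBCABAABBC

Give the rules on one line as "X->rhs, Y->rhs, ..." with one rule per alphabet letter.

  step 2 ⇒ step 3: AABBCAABAABBCAABBCBCAB ⇒ AAB·AAB·BC·BC·AB·AAB·AAB·BC·AAB·AAB·BC·BC·AB·AAB·AAB·BC·BC·AB·BC·AB·AAB·BC
    A ↦ AAB
    B ↦ BC
    C ↦ AB

A->AAB, B->BC, C->AB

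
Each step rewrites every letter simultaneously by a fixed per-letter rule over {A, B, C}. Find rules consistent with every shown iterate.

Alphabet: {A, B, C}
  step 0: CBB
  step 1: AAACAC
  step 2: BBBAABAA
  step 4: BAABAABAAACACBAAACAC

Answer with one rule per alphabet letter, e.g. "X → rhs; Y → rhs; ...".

  step 1 ⇒ step 2: AAACAC ⇒ B·B·B·AA·B·AA
    A ↦ B
    C ↦ AA
  step 0 ⇒ step 1: CBB ⇒ AA·AC·AC
    B ↦ AC

A->B, B->AC, C->AA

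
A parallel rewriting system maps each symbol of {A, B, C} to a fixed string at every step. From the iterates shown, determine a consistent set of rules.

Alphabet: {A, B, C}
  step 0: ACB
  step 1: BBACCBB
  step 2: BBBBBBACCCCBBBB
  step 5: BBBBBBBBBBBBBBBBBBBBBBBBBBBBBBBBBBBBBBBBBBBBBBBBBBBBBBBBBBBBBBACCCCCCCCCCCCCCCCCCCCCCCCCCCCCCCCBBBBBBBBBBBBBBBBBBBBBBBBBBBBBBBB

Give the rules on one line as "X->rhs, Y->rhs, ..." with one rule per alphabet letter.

  step 1 ⇒ step 2: BBACCBB ⇒ BB·BB·BBA·CC·CC·BB·BB
    A ↦ BBA
    B ↦ BB
    C ↦ CC

A->BBA, B->BB, C->CC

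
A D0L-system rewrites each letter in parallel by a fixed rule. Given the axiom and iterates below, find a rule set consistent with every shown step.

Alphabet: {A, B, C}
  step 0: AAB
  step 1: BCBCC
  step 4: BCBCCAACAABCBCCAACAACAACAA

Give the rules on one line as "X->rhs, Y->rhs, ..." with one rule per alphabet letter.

A->BC, B->C, C->AA

  step 0 ⇒ step 1: AAB ⇒ BC·BC·C
    A ↦ BC
    B ↦ C
    C ↦ AA  (constrained at step 1)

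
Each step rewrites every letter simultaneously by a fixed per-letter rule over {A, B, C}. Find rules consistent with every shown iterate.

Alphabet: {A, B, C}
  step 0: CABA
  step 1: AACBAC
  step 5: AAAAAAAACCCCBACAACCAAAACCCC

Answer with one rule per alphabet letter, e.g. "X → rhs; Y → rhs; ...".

  step 0 ⇒ step 1: CABA ⇒ AA·C·BA·C
    A ↦ C
    B ↦ BA
    C ↦ AA

A->C, B->BA, C->AA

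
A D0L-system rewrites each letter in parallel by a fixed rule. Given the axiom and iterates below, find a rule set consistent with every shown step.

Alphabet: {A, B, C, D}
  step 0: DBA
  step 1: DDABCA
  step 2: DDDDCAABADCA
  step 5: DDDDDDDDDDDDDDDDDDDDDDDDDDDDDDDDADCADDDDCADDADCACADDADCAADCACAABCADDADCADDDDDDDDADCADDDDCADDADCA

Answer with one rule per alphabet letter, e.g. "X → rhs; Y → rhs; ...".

A->CA, B->AB, C->AD, D->DD

  step 1 ⇒ step 2: DDABCA ⇒ DD·DD·CA·AB·AD·CA
    A ↦ CA
    B ↦ AB
    C ↦ AD
    D ↦ DD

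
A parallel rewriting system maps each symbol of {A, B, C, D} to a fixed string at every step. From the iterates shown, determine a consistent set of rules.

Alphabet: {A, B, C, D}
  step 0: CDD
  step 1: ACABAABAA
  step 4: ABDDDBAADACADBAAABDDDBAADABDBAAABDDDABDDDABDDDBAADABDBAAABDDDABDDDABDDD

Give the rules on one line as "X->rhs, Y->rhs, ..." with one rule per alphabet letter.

  step 0 ⇒ step 1: CDD ⇒ ACA·BAA·BAA
    C ↦ ACA
    D ↦ BAA
    A ↦ D  (constrained at step 1)
    B ↦ ABD  (constrained at step 1)

A->D, B->ABD, C->ACA, D->BAA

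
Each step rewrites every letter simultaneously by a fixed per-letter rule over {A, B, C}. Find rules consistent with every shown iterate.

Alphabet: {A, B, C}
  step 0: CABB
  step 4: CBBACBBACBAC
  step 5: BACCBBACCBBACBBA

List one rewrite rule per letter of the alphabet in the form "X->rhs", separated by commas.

  step 4 ⇒ step 5: CBBACBBACBAC ⇒ BA·C·C·B·BA·C·C·B·BA·C·B·BA
    A ↦ B
    B ↦ C
    C ↦ BA

A->B, B->C, C->BA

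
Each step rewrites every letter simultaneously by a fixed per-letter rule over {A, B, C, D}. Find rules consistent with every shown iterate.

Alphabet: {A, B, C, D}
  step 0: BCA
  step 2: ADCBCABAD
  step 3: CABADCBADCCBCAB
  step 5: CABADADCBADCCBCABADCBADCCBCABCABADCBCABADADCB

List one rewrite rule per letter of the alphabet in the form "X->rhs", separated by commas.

A->C, B->CB, C->AD, D->AB

  step 2 ⇒ step 3: ADCBCABAD ⇒ C·AB·AD·CB·AD·C·CB·C·AB
    A ↦ C
    B ↦ CB
    C ↦ AD
    D ↦ AB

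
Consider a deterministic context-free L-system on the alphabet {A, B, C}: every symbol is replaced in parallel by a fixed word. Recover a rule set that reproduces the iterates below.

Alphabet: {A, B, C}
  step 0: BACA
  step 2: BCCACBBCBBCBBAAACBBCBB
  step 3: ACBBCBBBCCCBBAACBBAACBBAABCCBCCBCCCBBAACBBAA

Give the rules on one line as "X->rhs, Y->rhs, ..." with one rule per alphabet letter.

  step 2 ⇒ step 3: BCCACBBCBBCBBAAACBBCBB ⇒ A·CBB·CBB·BCC·CBB·A·A·CBB·A·A·CBB·A·A·BCC·BCC·BCC·CBB·A·A·CBB·A·A
    A ↦ BCC
    B ↦ A
    C ↦ CBB

A->BCC, B->A, C->CBB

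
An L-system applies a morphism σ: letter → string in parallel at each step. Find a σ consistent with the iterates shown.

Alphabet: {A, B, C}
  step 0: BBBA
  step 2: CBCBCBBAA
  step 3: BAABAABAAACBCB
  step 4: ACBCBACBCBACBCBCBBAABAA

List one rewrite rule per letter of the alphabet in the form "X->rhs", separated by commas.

A->CB, B->A, C->BA

  step 3 ⇒ step 4: BAABAABAAACBCB ⇒ A·CB·CB·A·CB·CB·A·CB·CB·CB·BA·A·BA·A
    A ↦ CB
    B ↦ A
    C ↦ BA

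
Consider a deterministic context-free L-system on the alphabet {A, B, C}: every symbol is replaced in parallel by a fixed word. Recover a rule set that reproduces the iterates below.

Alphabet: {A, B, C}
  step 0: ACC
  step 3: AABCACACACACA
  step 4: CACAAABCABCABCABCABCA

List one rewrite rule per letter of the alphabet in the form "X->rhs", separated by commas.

  step 3 ⇒ step 4: AABCACACACACA ⇒ CA·CA·AA·B·CA·B·CA·B·CA·B·CA·B·CA
    A ↦ CA
    B ↦ AA
    C ↦ B

A->CA, B->AA, C->B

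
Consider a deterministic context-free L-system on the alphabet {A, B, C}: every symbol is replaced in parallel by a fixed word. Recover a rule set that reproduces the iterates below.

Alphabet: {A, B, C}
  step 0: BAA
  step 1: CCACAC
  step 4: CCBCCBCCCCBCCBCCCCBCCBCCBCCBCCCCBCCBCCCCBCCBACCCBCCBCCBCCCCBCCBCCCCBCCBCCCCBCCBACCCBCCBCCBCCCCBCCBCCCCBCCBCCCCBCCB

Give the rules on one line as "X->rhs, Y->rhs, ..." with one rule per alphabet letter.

A->AC, B->CC, C->CCB

  step 0 ⇒ step 1: BAA ⇒ CC·AC·AC
    A ↦ AC
    B ↦ CC
    C ↦ CCB  (constrained at step 1)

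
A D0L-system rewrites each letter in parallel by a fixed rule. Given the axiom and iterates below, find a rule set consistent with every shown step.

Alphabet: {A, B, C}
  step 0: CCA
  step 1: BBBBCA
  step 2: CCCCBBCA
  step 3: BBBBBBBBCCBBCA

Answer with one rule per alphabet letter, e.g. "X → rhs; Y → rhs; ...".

  step 2 ⇒ step 3: CCCCBBCA ⇒ BB·BB·BB·BB·C·C·BB·CA
    A ↦ CA
    B ↦ C
    C ↦ BB

A->CA, B->C, C->BB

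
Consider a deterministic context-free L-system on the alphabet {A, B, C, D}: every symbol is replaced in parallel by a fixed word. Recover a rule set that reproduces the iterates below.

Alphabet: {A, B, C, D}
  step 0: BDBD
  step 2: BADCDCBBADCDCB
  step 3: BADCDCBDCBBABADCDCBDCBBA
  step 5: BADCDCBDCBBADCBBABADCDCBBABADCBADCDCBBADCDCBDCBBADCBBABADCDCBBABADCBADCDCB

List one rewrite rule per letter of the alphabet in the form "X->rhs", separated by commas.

A->DC, B->BA, C->B, D->DC

  step 2 ⇒ step 3: BADCDCBBADCDCB ⇒ BA·DC·DC·B·DC·B·BA·BA·DC·DC·B·DC·B·BA
    A ↦ DC
    B ↦ BA
    C ↦ B
    D ↦ DC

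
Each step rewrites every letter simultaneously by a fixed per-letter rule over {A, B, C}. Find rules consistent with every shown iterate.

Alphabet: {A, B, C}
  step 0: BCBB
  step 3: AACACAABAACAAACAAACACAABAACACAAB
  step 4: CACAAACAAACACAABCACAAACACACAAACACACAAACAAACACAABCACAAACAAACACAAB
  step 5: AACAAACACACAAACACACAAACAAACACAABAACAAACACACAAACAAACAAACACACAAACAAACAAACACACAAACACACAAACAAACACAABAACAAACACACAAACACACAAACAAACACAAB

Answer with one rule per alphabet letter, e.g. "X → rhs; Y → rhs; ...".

  step 4 ⇒ step 5: CACAAACAAACACAABCACAAACACACAAACACACAAACAAACACAABCACAAACAAACACAAB ⇒ AA·CA·AA·CA·CA·CA·AA·CA·CA·CA·AA·CA·AA·CA·CA·AB·AA·CA·AA·CA·CA·CA·AA·CA·AA·CA·AA·CA·CA·CA·AA·CA·AA·CA·AA·CA·CA·CA·AA·CA·CA·CA·AA·CA·AA·CA·CA·AB·AA·CA·AA·CA·CA·CA·AA·CA·CA·CA·AA·CA·AA·CA·CA·AB
    A ↦ CA
    B ↦ AB
    C ↦ AA

A->CA, B->AB, C->AA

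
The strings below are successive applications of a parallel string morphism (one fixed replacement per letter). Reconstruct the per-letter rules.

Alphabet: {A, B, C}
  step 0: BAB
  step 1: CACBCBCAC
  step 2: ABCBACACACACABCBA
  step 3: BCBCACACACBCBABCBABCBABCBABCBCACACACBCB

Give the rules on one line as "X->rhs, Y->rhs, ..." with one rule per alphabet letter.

  step 2 ⇒ step 3: ABCBACACACACABCBA ⇒ BCB·CAC·A·CAC·BCB·A·BCB·A·BCB·A·BCB·A·BCB·CAC·A·CAC·BCB
    A ↦ BCB
    B ↦ CAC
    C ↦ A

A->BCB, B->CAC, C->A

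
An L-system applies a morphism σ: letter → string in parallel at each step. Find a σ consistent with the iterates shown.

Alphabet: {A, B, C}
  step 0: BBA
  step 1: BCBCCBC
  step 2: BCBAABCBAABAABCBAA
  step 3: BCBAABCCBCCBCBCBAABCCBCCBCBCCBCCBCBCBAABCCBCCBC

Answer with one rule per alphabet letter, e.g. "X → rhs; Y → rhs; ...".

  step 2 ⇒ step 3: BCBAABCBAABAABCBAA ⇒ BC·BAA·BC·CBC·CBC·BC·BAA·BC·CBC·CBC·BC·CBC·CBC·BC·BAA·BC·CBC·CBC
    A ↦ CBC
    B ↦ BC
    C ↦ BAA

A->CBC, B->BC, C->BAA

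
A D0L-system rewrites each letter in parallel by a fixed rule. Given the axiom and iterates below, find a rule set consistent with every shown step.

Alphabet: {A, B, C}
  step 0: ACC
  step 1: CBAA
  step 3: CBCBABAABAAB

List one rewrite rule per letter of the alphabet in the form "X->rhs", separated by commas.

  step 0 ⇒ step 1: ACC ⇒ CB·A·A
    A ↦ CB
    C ↦ A
    B ↦ AB  (constrained at step 1)

A->CB, B->AB, C->A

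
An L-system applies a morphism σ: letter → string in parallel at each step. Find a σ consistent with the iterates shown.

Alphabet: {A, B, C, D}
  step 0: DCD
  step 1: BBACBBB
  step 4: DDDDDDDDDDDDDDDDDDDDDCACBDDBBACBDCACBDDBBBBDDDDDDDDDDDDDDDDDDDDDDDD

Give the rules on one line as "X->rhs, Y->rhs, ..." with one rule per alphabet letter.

  step 0 ⇒ step 1: DCD ⇒ BB·ACB·BB
    C ↦ ACB
    D ↦ BB
    A ↦ DC  (constrained at step 1)
    B ↦ DD  (constrained at step 1)

A->DC, B->DD, C->ACB, D->BB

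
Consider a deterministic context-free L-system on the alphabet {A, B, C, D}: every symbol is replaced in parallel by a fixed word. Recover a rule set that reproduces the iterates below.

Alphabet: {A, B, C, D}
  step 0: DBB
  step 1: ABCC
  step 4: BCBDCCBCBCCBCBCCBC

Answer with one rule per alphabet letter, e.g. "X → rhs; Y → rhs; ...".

  step 0 ⇒ step 1: DBB ⇒ AB·C·C
    B ↦ C
    D ↦ AB
    A ↦ BD  (constrained at step 1)
    C ↦ BC  (constrained at step 1)

A->BD, B->C, C->BC, D->AB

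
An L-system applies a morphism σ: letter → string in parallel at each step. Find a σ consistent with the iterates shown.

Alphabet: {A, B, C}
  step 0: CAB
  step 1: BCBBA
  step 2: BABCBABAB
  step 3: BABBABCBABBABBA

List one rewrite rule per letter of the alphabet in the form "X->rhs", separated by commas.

A->B, B->BA, C->BC

  step 2 ⇒ step 3: BABCBABAB ⇒ BA·B·BA·BC·BA·B·BA·B·BA
    A ↦ B
    B ↦ BA
    C ↦ BC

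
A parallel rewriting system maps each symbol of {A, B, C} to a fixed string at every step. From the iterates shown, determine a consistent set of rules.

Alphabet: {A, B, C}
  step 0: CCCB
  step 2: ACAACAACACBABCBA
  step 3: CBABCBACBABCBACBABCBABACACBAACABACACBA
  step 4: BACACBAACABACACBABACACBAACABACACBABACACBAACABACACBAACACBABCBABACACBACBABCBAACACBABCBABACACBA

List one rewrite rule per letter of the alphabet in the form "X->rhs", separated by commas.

A->CBA, B->ACA, C->B

  step 3 ⇒ step 4: CBABCBACBABCBACBABCBABACACBAACABACACBA ⇒ B·ACA·CBA·ACA·B·ACA·CBA·B·ACA·CBA·ACA·B·ACA·CBA·B·ACA·CBA·ACA·B·ACA·CBA·ACA·CBA·B·CBA·B·ACA·CBA·CBA·B·CBA·ACA·CBA·B·CBA·B·ACA·CBA
    A ↦ CBA
    B ↦ ACA
    C ↦ B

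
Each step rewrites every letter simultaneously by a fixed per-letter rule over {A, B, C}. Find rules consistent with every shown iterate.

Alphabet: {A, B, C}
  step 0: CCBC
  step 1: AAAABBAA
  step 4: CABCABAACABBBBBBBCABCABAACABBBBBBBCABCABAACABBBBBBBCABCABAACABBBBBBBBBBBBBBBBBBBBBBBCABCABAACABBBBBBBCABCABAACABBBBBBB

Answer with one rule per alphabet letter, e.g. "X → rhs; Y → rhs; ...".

  step 0 ⇒ step 1: CCBC ⇒ AA·AA·BB·AA
    B ↦ BB
    C ↦ AA
    A ↦ CAB  (constrained at step 1)

A->CAB, B->BB, C->AA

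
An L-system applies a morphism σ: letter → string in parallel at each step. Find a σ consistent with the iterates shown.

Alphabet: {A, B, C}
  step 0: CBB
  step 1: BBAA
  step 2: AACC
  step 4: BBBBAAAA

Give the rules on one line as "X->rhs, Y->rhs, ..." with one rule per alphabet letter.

A->C, B->A, C->BB

  step 1 ⇒ step 2: BBAA ⇒ A·A·C·C
    A ↦ C
    B ↦ A
  step 0 ⇒ step 1: CBB ⇒ BB·A·A
    C ↦ BB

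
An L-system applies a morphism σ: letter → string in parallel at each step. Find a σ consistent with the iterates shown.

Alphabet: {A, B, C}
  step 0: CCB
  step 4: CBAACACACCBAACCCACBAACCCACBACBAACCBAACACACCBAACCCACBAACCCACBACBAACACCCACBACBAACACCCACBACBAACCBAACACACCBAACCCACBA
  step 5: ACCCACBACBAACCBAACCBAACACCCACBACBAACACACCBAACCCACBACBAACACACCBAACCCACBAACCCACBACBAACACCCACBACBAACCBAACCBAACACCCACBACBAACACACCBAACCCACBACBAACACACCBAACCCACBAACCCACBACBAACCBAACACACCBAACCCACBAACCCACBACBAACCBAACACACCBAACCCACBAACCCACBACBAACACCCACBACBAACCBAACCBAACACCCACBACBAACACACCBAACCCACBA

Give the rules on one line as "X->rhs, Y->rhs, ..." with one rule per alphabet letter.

  step 4 ⇒ step 5: CBAACACACCBAACCCACBAACCCACBACBAACCBAACACACCBAACCCACBAACCCACBACBAACACCCACBACBAACACCCACBACBAACCBAACACACCBAACCCACBA ⇒ AC·CCA·CBA·CBA·AC·CBA·AC·CBA·AC·AC·CCA·CBA·CBA·AC·AC·AC·CBA·AC·CCA·CBA·CBA·AC·AC·AC·CBA·AC·CCA·CBA·AC·CCA·CBA·CBA·AC·AC·CCA·CBA·CBA·AC·CBA·AC·CBA·AC·AC·CCA·CBA·CBA·AC·AC·AC·CBA·AC·CCA·CBA·CBA·AC·AC·AC·CBA·AC·CCA·CBA·AC·CCA·CBA·CBA·AC·CBA·AC·AC·AC·CBA·AC·CCA·CBA·AC·CCA·CBA·CBA·AC·CBA·AC·AC·AC·CBA·AC·CCA·CBA·AC·CCA·CBA·CBA·AC·AC·CCA·CBA·CBA·AC·CBA·AC·CBA·AC·AC·CCA·CBA·CBA·AC·AC·AC·CBA·AC·CCA·CBA
    A ↦ CBA
    B ↦ CCA
    C ↦ AC

A->CBA, B->CCA, C->AC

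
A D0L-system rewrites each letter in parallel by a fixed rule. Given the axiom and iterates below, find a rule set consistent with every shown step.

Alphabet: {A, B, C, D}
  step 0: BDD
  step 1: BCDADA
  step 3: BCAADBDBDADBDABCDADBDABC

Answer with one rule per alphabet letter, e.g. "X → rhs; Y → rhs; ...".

A->DB, B->BC, C->AA, D->DA

  step 0 ⇒ step 1: BDD ⇒ BC·DA·DA
    B ↦ BC
    D ↦ DA
    A ↦ DB  (constrained at step 1)
    C ↦ AA  (constrained at step 1)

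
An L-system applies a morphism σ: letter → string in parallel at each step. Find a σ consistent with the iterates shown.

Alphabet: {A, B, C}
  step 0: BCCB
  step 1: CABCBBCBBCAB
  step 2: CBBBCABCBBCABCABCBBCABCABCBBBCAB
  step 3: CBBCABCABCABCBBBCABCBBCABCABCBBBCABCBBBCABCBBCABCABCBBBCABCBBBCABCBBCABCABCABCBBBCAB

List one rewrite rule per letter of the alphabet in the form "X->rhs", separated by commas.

A->B, B->CAB, C->CBB

  step 2 ⇒ step 3: CBBBCABCBBCABCABCBBCABCABCBBBCAB ⇒ CBB·CAB·CAB·CAB·CBB·B·CAB·CBB·CAB·CAB·CBB·B·CAB·CBB·B·CAB·CBB·CAB·CAB·CBB·B·CAB·CBB·B·CAB·CBB·CAB·CAB·CAB·CBB·B·CAB
    A ↦ B
    B ↦ CAB
    C ↦ CBB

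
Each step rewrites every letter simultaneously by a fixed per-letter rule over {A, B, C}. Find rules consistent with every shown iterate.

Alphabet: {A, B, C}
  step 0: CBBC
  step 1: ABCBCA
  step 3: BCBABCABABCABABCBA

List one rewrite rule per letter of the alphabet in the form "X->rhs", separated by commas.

  step 0 ⇒ step 1: CBBC ⇒ A·BC·BC·A
    B ↦ BC
    C ↦ A
    A ↦ BA  (constrained at step 1)

A->BA, B->BC, C->A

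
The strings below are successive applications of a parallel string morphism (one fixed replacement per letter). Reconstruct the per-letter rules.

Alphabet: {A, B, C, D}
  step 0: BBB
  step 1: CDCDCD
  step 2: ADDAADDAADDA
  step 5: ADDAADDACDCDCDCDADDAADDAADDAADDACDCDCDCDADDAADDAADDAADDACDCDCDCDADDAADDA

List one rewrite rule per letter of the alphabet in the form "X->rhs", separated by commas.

A->BB, B->CD, C->ADD, D->A

  step 1 ⇒ step 2: CDCDCD ⇒ ADD·A·ADD·A·ADD·A
    C ↦ ADD
    D ↦ A
    A ↦ BB  (constrained at step 2)
  step 0 ⇒ step 1: BBB ⇒ CD·CD·CD
    B ↦ CD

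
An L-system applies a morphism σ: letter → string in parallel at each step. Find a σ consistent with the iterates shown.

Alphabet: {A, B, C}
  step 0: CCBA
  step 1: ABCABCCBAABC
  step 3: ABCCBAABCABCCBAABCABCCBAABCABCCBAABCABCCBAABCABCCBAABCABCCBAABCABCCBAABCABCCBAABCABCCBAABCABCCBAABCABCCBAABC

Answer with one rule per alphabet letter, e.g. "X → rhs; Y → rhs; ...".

A->ABC, B->CBA, C->ABC

  step 0 ⇒ step 1: CCBA ⇒ ABC·ABC·CBA·ABC
    A ↦ ABC
    B ↦ CBA
    C ↦ ABC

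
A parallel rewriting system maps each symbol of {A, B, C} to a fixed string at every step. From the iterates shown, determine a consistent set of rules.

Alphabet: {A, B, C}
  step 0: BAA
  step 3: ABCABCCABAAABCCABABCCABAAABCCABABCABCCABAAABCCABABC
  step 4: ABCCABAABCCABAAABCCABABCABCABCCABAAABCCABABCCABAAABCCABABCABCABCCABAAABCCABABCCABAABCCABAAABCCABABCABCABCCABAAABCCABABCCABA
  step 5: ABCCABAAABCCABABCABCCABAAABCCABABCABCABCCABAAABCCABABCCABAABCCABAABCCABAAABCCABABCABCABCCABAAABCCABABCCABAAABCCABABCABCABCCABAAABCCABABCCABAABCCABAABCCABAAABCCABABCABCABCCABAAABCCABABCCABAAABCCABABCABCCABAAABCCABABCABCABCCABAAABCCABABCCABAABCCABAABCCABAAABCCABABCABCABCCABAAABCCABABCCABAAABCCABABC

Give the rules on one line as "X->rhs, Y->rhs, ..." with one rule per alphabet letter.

A->ABC, B->CAB, C->A

  step 4 ⇒ step 5: ABCCABAABCCABAAABCCABABCABCABCCABAAABCCABABCCABAAABCCABABCABCABCCABAAABCCABABCCABAABCCABAAABCCABABCABCABCCABAAABCCABABCCABA ⇒ ABC·CAB·A·A·ABC·CAB·ABC·ABC·CAB·A·A·ABC·CAB·ABC·ABC·ABC·CAB·A·A·ABC·CAB·ABC·CAB·A·ABC·CAB·A·ABC·CAB·A·A·ABC·CAB·ABC·ABC·ABC·CAB·A·A·ABC·CAB·ABC·CAB·A·A·ABC·CAB·ABC·ABC·ABC·CAB·A·A·ABC·CAB·ABC·CAB·A·ABC·CAB·A·ABC·CAB·A·A·ABC·CAB·ABC·ABC·ABC·CAB·A·A·ABC·CAB·ABC·CAB·A·A·ABC·CAB·ABC·ABC·CAB·A·A·ABC·CAB·ABC·ABC·ABC·CAB·A·A·ABC·CAB·ABC·CAB·A·ABC·CAB·A·ABC·CAB·A·A·ABC·CAB·ABC·ABC·ABC·CAB·A·A·ABC·CAB·ABC·CAB·A·A·ABC·CAB·ABC
    A ↦ ABC
    B ↦ CAB
    C ↦ A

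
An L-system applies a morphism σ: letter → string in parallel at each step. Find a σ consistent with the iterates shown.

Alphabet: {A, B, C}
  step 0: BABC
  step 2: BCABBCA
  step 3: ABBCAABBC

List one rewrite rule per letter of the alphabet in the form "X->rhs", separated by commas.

A->BC, B->A, C->B

  step 2 ⇒ step 3: BCABBCA ⇒ A·B·BC·A·A·B·BC
    A ↦ BC
    B ↦ A
    C ↦ B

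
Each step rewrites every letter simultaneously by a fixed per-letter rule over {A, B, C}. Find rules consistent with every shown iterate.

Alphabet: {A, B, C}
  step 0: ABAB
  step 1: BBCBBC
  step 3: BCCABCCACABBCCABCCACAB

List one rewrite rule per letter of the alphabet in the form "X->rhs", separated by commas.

  step 0 ⇒ step 1: ABAB ⇒ B·BC·B·BC
    A ↦ B
    B ↦ BC
    C ↦ CA  (constrained at step 1)

A->B, B->BC, C->CA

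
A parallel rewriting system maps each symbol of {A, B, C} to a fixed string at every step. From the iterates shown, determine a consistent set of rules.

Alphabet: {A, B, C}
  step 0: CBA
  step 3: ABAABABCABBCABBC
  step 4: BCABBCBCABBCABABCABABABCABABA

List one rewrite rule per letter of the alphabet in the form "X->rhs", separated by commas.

A->BC, B->AB, C->A

  step 3 ⇒ step 4: ABAABABCABBCABBC ⇒ BC·AB·BC·BC·AB·BC·AB·A·BC·AB·AB·A·BC·AB·AB·A
    A ↦ BC
    B ↦ AB
    C ↦ A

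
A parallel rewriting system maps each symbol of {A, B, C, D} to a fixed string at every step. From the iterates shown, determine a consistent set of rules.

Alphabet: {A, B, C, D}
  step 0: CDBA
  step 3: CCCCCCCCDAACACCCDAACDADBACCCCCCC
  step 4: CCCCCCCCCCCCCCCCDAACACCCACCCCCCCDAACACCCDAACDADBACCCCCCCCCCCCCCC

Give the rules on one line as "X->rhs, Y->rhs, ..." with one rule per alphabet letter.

A->AC, B->DB, C->CC, D->DA

  step 3 ⇒ step 4: CCCCCCCCDAACACCCDAACDADBACCCCCCC ⇒ CC·CC·CC·CC·CC·CC·CC·CC·DA·AC·AC·CC·AC·CC·CC·CC·DA·AC·AC·CC·DA·AC·DA·DB·AC·CC·CC·CC·CC·CC·CC·CC
    A ↦ AC
    B ↦ DB
    C ↦ CC
    D ↦ DA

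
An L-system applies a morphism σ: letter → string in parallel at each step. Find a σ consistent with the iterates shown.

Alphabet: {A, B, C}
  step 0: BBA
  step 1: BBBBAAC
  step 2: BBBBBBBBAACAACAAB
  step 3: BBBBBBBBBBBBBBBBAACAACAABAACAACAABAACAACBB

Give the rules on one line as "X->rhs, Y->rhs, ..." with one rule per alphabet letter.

A->AAC, B->BB, C->AAB

  step 2 ⇒ step 3: BBBBBBBBAACAACAAB ⇒ BB·BB·BB·BB·BB·BB·BB·BB·AAC·AAC·AAB·AAC·AAC·AAB·AAC·AAC·BB
    A ↦ AAC
    B ↦ BB
    C ↦ AAB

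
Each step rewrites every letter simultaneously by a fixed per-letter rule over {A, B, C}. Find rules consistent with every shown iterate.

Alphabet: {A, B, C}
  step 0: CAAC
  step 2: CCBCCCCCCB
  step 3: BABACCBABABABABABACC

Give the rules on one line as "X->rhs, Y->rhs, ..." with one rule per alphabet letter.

  step 2 ⇒ step 3: CCBCCCCCCB ⇒ BA·BA·CC·BA·BA·BA·BA·BA·BA·CC
    B ↦ CC
    C ↦ BA
    A ↦ B  (constrained at step 0)

A->B, B->CC, C->BA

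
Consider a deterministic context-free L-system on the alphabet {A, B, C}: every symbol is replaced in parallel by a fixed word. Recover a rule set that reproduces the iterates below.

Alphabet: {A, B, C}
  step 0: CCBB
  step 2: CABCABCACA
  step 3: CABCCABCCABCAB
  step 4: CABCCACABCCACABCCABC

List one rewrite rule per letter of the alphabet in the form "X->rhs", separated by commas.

  step 3 ⇒ step 4: CABCCABCCABCAB ⇒ CA·B·C·CA·CA·B·C·CA·CA·B·C·CA·B·C
    A ↦ B
    B ↦ C
    C ↦ CA

A->B, B->C, C->CA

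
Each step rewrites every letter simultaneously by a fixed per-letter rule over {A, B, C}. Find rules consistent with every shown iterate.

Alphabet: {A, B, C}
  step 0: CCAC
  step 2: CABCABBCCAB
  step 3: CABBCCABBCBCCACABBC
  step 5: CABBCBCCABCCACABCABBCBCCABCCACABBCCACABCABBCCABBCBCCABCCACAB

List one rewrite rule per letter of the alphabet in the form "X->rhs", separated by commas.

  step 2 ⇒ step 3: CABCABBCCAB ⇒ CA·B·BC·CA·B·BC·BC·CA·CA·B·BC
    A ↦ B
    B ↦ BC
    C ↦ CA

A->B, B->BC, C->CA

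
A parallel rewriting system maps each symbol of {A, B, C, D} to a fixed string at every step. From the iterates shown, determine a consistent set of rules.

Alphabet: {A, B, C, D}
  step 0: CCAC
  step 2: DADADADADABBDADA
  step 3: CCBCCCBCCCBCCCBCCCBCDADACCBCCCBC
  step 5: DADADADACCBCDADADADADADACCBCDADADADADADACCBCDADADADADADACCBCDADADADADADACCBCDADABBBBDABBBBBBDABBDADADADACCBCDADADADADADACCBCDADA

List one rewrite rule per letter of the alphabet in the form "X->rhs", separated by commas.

A->BC, B->DA, C->BB, D->CC

  step 2 ⇒ step 3: DADADADADABBDADA ⇒ CC·BC·CC·BC·CC·BC·CC·BC·CC·BC·DA·DA·CC·BC·CC·BC
    A ↦ BC
    B ↦ DA
    D ↦ CC
    C ↦ BB  (constrained at step 0)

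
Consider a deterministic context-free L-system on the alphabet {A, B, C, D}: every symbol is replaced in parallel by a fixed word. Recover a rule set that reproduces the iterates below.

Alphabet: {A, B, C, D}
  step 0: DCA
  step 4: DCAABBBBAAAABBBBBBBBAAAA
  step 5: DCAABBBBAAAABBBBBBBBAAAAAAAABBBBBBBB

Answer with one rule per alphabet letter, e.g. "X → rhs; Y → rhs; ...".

A->BB, B->A, C->AA, D->DC

  step 4 ⇒ step 5: DCAABBBBAAAABBBBBBBBAAAA ⇒ DC·AA·BB·BB·A·A·A·A·BB·BB·BB·BB·A·A·A·A·A·A·A·A·BB·BB·BB·BB
    A ↦ BB
    B ↦ A
    C ↦ AA
    D ↦ DC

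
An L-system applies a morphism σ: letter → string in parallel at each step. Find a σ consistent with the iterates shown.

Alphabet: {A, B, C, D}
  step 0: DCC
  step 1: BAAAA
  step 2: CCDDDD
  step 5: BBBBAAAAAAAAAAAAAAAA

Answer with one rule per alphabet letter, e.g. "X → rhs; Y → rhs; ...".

  step 1 ⇒ step 2: BAAAA ⇒ CC·D·D·D·D
    A ↦ D
    B ↦ CC
  step 0 ⇒ step 1: DCC ⇒ B·AA·AA
    C ↦ AA
  step 0 ⇒ step 1: DCC ⇒ B·AA·AA
    D ↦ B

A->D, B->CC, C->AA, D->B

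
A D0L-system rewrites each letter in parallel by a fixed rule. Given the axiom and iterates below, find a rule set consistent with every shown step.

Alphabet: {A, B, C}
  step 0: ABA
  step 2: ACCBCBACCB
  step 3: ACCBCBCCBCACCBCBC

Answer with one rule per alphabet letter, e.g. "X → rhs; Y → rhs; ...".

A->AC, B->C, C->CB

  step 2 ⇒ step 3: ACCBCBACCB ⇒ AC·CB·CB·C·CB·C·AC·CB·CB·C
    A ↦ AC
    B ↦ C
    C ↦ CB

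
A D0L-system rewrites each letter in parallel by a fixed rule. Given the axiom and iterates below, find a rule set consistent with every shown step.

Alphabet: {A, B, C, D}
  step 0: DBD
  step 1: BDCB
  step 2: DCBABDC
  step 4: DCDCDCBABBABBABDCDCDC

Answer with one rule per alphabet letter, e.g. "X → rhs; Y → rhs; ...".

A->DC, B->DC, C->AB, D->B

  step 1 ⇒ step 2: BDCB ⇒ DC·B·AB·DC
    B ↦ DC
    C ↦ AB
    D ↦ B
    A ↦ DC  (constrained at step 2)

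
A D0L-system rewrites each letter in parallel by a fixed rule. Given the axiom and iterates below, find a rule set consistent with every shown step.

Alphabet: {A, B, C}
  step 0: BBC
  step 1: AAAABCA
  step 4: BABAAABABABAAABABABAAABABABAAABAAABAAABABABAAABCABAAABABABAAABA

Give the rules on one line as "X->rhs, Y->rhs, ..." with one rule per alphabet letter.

A->BA, B->AA, C->BCA

  step 0 ⇒ step 1: BBC ⇒ AA·AA·BCA
    B ↦ AA
    C ↦ BCA
    A ↦ BA  (constrained at step 1)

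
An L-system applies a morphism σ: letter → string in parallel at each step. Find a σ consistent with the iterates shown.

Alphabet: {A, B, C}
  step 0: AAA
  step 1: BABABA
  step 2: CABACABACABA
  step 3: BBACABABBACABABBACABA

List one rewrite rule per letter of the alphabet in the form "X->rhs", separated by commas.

  step 2 ⇒ step 3: CABACABACABA ⇒ B·BA·CA·BA·B·BA·CA·BA·B·BA·CA·BA
    A ↦ BA
    B ↦ CA
    C ↦ B

A->BA, B->CA, C->B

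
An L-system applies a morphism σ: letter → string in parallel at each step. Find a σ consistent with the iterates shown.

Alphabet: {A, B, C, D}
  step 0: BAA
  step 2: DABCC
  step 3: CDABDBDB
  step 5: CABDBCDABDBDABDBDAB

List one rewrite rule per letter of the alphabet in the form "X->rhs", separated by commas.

  step 2 ⇒ step 3: DABCC ⇒ C·D·AB·DB·DB
    A ↦ D
    B ↦ AB
    C ↦ DB
    D ↦ C

A->D, B->AB, C->DB, D->C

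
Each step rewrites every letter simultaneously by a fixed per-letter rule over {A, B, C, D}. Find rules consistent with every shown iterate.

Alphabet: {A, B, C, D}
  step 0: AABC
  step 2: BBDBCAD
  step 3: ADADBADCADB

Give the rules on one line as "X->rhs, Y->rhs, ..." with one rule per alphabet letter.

  step 2 ⇒ step 3: BBDBCAD ⇒ AD·AD·B·AD·CA·D·B
    A ↦ D
    B ↦ AD
    C ↦ CA
    D ↦ B

A->D, B->AD, C->CA, D->B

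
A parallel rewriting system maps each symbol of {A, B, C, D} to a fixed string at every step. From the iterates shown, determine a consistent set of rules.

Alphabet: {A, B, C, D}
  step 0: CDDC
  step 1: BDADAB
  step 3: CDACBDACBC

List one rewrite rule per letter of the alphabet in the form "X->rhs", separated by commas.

A->C, B->A, C->B, D->DA

  step 0 ⇒ step 1: CDDC ⇒ B·DA·DA·B
    C ↦ B
    D ↦ DA
    A ↦ C  (constrained at step 1)
    B ↦ A  (constrained at step 1)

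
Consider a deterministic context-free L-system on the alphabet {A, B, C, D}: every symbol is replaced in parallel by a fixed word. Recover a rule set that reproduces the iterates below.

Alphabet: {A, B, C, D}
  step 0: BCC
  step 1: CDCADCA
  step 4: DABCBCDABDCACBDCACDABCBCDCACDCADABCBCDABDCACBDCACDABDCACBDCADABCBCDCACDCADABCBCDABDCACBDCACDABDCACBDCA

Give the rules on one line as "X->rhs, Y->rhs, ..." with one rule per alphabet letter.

A->CB, B->C, C->DCA, D->DAB

  step 0 ⇒ step 1: BCC ⇒ C·DCA·DCA
    B ↦ C
    C ↦ DCA
    A ↦ CB  (constrained at step 1)
    D ↦ DAB  (constrained at step 1)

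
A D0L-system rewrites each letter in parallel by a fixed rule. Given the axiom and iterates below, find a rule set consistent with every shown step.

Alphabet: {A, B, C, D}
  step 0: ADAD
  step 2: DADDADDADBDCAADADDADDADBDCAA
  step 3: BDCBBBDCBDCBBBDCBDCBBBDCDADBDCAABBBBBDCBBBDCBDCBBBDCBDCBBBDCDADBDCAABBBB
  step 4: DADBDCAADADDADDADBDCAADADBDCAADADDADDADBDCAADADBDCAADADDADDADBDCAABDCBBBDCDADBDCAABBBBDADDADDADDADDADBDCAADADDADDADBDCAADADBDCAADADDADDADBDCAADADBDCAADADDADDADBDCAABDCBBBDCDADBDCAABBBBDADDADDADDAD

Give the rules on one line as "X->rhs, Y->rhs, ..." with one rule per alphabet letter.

A->BB, B->DAD, C->AA, D->BDC

  step 3 ⇒ step 4: BDCBBBDCBDCBBBDCBDCBBBDCDADBDCAABBBBBDCBBBDCBDCBBBDCBDCBBBDCDADBDCAABBBB ⇒ DAD·BDC·AA·DAD·DAD·DAD·BDC·AA·DAD·BDC·AA·DAD·DAD·DAD·BDC·AA·DAD·BDC·AA·DAD·DAD·DAD·BDC·AA·BDC·BB·BDC·DAD·BDC·AA·BB·BB·DAD·DAD·DAD·DAD·DAD·BDC·AA·DAD·DAD·DAD·BDC·AA·DAD·BDC·AA·DAD·DAD·DAD·BDC·AA·DAD·BDC·AA·DAD·DAD·DAD·BDC·AA·BDC·BB·BDC·DAD·BDC·AA·BB·BB·DAD·DAD·DAD·DAD
    A ↦ BB
    B ↦ DAD
    C ↦ AA
    D ↦ BDC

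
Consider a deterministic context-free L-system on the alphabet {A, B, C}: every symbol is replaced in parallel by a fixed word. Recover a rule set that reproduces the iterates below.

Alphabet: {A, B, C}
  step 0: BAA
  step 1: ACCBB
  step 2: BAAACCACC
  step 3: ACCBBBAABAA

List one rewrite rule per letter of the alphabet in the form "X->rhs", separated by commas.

  step 2 ⇒ step 3: BAAACCACC ⇒ ACC·B·B·B·A·A·B·A·A
    A ↦ B
    B ↦ ACC
    C ↦ A

A->B, B->ACC, C->A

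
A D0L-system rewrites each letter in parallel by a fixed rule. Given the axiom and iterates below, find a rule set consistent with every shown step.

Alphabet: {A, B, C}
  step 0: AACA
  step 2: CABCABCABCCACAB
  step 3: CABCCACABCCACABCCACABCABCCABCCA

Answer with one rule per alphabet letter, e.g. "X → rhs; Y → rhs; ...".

  step 2 ⇒ step 3: CABCABCABCCACAB ⇒ CAB·C·CA·CAB·C·CA·CAB·C·CA·CAB·CAB·C·CAB·C·CA
    A ↦ C
    B ↦ CA
    C ↦ CAB

A->C, B->CA, C->CAB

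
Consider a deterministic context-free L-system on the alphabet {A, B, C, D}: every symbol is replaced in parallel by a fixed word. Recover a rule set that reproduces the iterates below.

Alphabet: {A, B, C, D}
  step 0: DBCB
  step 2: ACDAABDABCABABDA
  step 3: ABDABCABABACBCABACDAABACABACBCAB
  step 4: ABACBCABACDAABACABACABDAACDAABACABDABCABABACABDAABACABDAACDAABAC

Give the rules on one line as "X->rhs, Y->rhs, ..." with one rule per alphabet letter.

A->AB, B->AC, C->DA, D->BC

  step 3 ⇒ step 4: ABDABCABABACBCABACDAABACABACBCAB ⇒ AB·AC·BC·AB·AC·DA·AB·AC·AB·AC·AB·DA·AC·DA·AB·AC·AB·DA·BC·AB·AB·AC·AB·DA·AB·AC·AB·DA·AC·DA·AB·AC
    A ↦ AB
    B ↦ AC
    C ↦ DA
    D ↦ BC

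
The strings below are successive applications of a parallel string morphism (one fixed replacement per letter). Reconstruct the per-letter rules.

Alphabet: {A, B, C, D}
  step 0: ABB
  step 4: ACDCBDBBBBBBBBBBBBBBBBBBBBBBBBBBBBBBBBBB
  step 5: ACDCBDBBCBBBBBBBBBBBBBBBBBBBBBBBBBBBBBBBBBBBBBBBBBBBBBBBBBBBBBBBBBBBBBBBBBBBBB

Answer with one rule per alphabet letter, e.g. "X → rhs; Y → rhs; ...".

  step 4 ⇒ step 5: ACDCBDBBBBBBBBBBBBBBBBBBBBBBBBBBBBBBBBBB ⇒ AC·D·CB·D·BB·CB·BB·BB·BB·BB·BB·BB·BB·BB·BB·BB·BB·BB·BB·BB·BB·BB·BB·BB·BB·BB·BB·BB·BB·BB·BB·BB·BB·BB·BB·BB·BB·BB·BB·BB
    A ↦ AC
    B ↦ BB
    C ↦ D
    D ↦ CB

A->AC, B->BB, C->D, D->CB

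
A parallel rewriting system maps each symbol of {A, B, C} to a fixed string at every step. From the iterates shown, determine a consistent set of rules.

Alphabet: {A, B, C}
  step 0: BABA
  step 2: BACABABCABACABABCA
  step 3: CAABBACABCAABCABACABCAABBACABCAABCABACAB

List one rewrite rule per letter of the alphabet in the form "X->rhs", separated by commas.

  step 2 ⇒ step 3: BACABABCABACABABCA ⇒ CA·AB·BAC·AB·CA·AB·CA·BAC·AB·CA·AB·BAC·AB·CA·AB·CA·BAC·AB
    A ↦ AB
    B ↦ CA
    C ↦ BAC

A->AB, B->CA, C->BAC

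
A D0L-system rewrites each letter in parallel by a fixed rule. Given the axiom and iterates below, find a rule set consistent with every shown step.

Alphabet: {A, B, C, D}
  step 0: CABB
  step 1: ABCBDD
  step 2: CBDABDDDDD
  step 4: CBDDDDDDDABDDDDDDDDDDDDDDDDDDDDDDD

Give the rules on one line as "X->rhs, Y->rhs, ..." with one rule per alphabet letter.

  step 1 ⇒ step 2: ABCBDD ⇒ CB·D·AB·D·DD·DD
    A ↦ CB
    B ↦ D
    C ↦ AB
    D ↦ DD

A->CB, B->D, C->AB, D->DD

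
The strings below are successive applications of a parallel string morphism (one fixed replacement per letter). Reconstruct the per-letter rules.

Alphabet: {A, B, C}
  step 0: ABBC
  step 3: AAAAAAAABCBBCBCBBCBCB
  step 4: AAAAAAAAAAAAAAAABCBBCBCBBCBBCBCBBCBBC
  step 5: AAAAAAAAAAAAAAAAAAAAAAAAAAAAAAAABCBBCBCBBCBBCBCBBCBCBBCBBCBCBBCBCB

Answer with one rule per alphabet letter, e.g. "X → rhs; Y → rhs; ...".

A->AA, B->BC, C->B

  step 4 ⇒ step 5: AAAAAAAAAAAAAAAABCBBCBCBBCBBCBCBBCBBC ⇒ AA·AA·AA·AA·AA·AA·AA·AA·AA·AA·AA·AA·AA·AA·AA·AA·BC·B·BC·BC·B·BC·B·BC·BC·B·BC·BC·B·BC·B·BC·BC·B·BC·BC·B
    A ↦ AA
    B ↦ BC
    C ↦ B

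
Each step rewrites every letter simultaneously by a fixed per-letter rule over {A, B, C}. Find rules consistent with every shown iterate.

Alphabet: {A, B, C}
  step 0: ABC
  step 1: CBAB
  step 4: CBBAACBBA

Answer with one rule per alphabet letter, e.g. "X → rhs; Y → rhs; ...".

  step 0 ⇒ step 1: ABC ⇒ CB·A·B
    A ↦ CB
    B ↦ A
    C ↦ B

A->CB, B->A, C->B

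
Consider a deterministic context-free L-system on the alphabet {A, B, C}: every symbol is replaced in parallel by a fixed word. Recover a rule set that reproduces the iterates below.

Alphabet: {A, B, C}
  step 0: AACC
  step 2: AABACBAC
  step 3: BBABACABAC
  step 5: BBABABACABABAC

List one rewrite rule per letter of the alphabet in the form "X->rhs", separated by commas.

A->B, B->A, C->AC

  step 2 ⇒ step 3: AABACBAC ⇒ B·B·A·B·AC·A·B·AC
    A ↦ B
    B ↦ A
    C ↦ AC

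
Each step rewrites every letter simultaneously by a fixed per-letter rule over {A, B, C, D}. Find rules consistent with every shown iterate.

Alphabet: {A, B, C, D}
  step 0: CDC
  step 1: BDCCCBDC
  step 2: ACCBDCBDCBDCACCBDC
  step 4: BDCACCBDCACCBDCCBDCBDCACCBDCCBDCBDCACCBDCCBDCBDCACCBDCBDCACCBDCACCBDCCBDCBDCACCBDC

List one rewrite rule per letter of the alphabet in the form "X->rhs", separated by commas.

A->C, B->A, C->BDC, D->CC

  step 1 ⇒ step 2: BDCCCBDC ⇒ A·CC·BDC·BDC·BDC·A·CC·BDC
    B ↦ A
    C ↦ BDC
    D ↦ CC
    A ↦ C  (constrained at step 2)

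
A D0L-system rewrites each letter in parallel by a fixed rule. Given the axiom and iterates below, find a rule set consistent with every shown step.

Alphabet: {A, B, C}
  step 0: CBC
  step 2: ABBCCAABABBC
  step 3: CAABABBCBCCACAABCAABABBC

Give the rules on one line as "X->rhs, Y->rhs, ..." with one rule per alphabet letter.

A->CA, B->AB, C->BC

  step 2 ⇒ step 3: ABBCCAABABBC ⇒ CA·AB·AB·BC·BC·CA·CA·AB·CA·AB·AB·BC
    A ↦ CA
    B ↦ AB
    C ↦ BC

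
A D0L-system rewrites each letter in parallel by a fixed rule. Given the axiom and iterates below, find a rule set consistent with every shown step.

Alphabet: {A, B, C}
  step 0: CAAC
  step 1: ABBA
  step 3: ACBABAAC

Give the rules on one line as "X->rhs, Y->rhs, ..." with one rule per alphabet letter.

  step 0 ⇒ step 1: CAAC ⇒ A·B·B·A
    A ↦ B
    C ↦ A
    B ↦ AC  (constrained at step 1)

A->B, B->AC, C->A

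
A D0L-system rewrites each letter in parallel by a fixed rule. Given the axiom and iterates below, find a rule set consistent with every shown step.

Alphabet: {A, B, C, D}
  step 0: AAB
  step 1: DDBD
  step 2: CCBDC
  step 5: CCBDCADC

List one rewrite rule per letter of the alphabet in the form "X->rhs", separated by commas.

  step 1 ⇒ step 2: DDBD ⇒ C·C·BD·C
    B ↦ BD
    D ↦ C
  step 0 ⇒ step 1: AAB ⇒ D·D·BD
    A ↦ D
    C ↦ A  (constrained at step 2)

A->D, B->BD, C->A, D->C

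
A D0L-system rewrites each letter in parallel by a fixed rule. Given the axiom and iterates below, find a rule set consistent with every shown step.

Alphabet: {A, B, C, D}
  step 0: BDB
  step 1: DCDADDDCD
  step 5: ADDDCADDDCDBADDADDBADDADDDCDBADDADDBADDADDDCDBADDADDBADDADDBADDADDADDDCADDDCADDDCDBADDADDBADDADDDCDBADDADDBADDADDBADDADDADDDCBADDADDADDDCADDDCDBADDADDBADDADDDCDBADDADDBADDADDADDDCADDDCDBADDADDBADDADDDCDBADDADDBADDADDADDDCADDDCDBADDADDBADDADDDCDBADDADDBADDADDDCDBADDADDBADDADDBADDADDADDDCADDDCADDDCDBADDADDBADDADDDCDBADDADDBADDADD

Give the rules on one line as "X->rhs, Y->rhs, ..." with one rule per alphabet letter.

  step 0 ⇒ step 1: BDB ⇒ DCD·ADD·DCD
    B ↦ DCD
    D ↦ ADD
    A ↦ B  (constrained at step 1)
    C ↦ DC  (constrained at step 1)

A->B, B->DCD, C->DC, D->ADD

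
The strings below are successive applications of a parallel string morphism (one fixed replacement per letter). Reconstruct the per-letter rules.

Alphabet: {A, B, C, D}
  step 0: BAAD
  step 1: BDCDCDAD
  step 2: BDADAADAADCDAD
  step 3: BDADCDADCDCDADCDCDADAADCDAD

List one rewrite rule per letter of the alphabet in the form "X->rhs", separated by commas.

A->CD, B->BD, C->A, D->AD

  step 2 ⇒ step 3: BDADAADAADCDAD ⇒ BD·AD·CD·AD·CD·CD·AD·CD·CD·AD·A·AD·CD·AD
    A ↦ CD
    B ↦ BD
    C ↦ A
    D ↦ AD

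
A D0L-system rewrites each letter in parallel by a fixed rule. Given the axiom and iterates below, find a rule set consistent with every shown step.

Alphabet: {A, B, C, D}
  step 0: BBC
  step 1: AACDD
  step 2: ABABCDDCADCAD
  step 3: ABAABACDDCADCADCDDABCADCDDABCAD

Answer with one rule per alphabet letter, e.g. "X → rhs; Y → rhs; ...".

A->AB, B->A, C->CDD, D->CAD

  step 2 ⇒ step 3: ABABCDDCADCAD ⇒ AB·A·AB·A·CDD·CAD·CAD·CDD·AB·CAD·CDD·AB·CAD
    A ↦ AB
    B ↦ A
    C ↦ CDD
    D ↦ CAD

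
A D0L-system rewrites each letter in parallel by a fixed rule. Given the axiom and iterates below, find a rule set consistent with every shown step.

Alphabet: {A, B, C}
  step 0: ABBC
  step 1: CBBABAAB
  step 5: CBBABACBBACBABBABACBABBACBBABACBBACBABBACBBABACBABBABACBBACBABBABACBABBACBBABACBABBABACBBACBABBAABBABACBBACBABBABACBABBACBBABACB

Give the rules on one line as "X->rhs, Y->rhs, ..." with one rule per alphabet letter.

  step 0 ⇒ step 1: ABBC ⇒ CB·BA·BA·AB
    A ↦ CB
    B ↦ BA
    C ↦ AB

A->CB, B->BA, C->AB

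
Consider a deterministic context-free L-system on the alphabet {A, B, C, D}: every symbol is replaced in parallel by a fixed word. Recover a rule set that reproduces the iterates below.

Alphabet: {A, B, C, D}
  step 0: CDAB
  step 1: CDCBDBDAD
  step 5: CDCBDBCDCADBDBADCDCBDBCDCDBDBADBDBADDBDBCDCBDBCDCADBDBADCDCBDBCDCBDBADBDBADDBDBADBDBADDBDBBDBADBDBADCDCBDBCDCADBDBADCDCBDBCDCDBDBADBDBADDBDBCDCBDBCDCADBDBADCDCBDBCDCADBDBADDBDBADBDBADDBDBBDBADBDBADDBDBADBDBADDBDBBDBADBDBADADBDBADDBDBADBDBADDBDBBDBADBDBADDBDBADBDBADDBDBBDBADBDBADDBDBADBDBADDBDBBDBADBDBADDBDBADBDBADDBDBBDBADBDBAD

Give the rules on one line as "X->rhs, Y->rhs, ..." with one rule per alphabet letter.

  step 0 ⇒ step 1: CDAB ⇒ CDC·BDB·D·AD
    A ↦ D
    B ↦ AD
    C ↦ CDC
    D ↦ BDB

A->D, B->AD, C->CDC, D->BDB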